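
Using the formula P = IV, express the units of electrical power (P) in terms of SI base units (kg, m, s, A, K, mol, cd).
Units of each symbol in P = IV:
  I (current): A
  V (voltage, in volts): kg·m²/(s³·A)

Multiplying the contributions: [A] · [kg·m²/(s³·A)]
Adding exponents of each base unit: kg: 1, m: 2, s: -3
SI base units of electrical power: kg·m²/s³

Answer: kg·m²/s³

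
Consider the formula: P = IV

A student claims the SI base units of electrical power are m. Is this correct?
Units of each symbol in P = IV:
  I (current): A
  V (voltage, in volts): kg·m²/(s³·A)

Multiplying the contributions: [A] · [kg·m²/(s³·A)]
Adding exponents of each base unit: kg: 1, m: 2, s: -3
SI base units of electrical power: kg·m²/s³

The claimed units m (exponents m: 1) do not match the derived units kg·m²/s³ (exponents kg: 1, m: 2, s: -3), so the claim is incorrect.

Answer: No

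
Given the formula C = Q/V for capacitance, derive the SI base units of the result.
Units of each symbol in C = Q/V:
  Q (charge, in coulombs): s·A
  V (voltage, in volts): kg·m²/(s³·A)  → in the denominator, contributes s³·A/(kg·m²)

Multiplying the contributions: [s·A] · [s³·A/(kg·m²)]
Adding exponents of each base unit: kg: -1, m: -2, s: 4, A: 2
SI base units of capacitance: s⁴·A²/(kg·m²)

Answer: s⁴·A²/(kg·m²)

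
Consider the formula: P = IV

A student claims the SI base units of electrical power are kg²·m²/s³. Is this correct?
Units of each symbol in P = IV:
  I (current): A
  V (voltage, in volts): kg·m²/(s³·A)

Multiplying the contributions: [A] · [kg·m²/(s³·A)]
Adding exponents of each base unit: kg: 1, m: 2, s: -3
SI base units of electrical power: kg·m²/s³

The claimed units kg²·m²/s³ (exponents kg: 2, m: 2, s: -3) do not match the derived units kg·m²/s³ (exponents kg: 1, m: 2, s: -3), so the claim is incorrect.

Answer: No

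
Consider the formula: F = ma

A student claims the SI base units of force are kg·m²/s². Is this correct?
Units of each symbol in F = ma:
  m (mass): kg
  a (acceleration): m/s²

Multiplying the contributions: [kg] · [m/s²]
Adding exponents of each base unit: kg: 1, m: 1, s: -2
SI base units of force: kg·m/s²

The claimed units kg·m²/s² (exponents kg: 1, m: 2, s: -2) do not match the derived units kg·m/s² (exponents kg: 1, m: 1, s: -2), so the claim is incorrect.

Answer: No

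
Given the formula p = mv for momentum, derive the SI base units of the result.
Units of each symbol in p = mv:
  m (mass): kg
  v (velocity): m/s

Multiplying the contributions: [kg] · [m/s]
Adding exponents of each base unit: kg: 1, m: 1, s: -1
SI base units of momentum: kg·m/s

Answer: kg·m/s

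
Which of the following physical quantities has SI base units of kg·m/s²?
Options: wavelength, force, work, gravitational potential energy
Checking the SI base units of each option:
  wavelength (λ = v/f): m  ✗
  force (F = ma): kg·m/s²  ✓ matches
  work (W = Fd): kg·m²/s²  ✗
  gravitational potential energy (U = -GMm/r): kg·m²/s²  ✗

Only force has units kg·m/s².

Answer: force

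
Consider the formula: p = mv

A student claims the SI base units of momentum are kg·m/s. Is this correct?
Units of each symbol in p = mv:
  m (mass): kg
  v (velocity): m/s

Multiplying the contributions: [kg] · [m/s]
Adding exponents of each base unit: kg: 1, m: 1, s: -1
SI base units of momentum: kg·m/s

The claimed units kg·m/s match the derived units, so the claim is correct.

Answer: Yes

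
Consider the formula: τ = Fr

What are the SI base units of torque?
Units of each symbol in τ = Fr:
  F (force): kg·m/s²
  r (lever arm): m

Multiplying the contributions: [kg·m/s²] · [m]
Adding exponents of each base unit: kg: 1, m: 2, s: -2
SI base units of torque: kg·m²/s²

Answer: kg·m²/s²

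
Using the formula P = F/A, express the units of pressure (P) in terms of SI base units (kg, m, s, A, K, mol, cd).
Units of each symbol in P = F/A:
  F (force): kg·m/s²
  A (area): m²  → in the denominator, contributes 1/m²

Multiplying the contributions: [kg·m/s²] · [1/m²]
Adding exponents of each base unit: kg: 1, m: -1, s: -2
SI base units of pressure: kg/(m·s²)

Answer: kg/(m·s²)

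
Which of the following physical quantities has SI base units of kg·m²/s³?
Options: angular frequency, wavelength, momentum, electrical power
Checking the SI base units of each option:
  angular frequency (ω = 2πf): 1/s  ✗
  wavelength (λ = v/f): m  ✗
  momentum (p = mv): kg·m/s  ✗
  electrical power (P = IV): kg·m²/s³  ✓ matches

Only electrical power has units kg·m²/s³.

Answer: electrical power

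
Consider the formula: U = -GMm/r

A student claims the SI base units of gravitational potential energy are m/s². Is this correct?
Units of each symbol in U = -GMm/r:
  G (gravitational constant): m³/(kg·s²)
  M (mass): kg
  m (mass): kg
  r (distance): m  → in the denominator, contributes 1/m
  The minus sign does not affect the units.

Multiplying the contributions: [m³/(kg·s²)] · [kg] · [kg] · [1/m]
Adding exponents of each base unit: kg: 1, m: 2, s: -2
SI base units of gravitational potential energy: kg·m²/s²

The claimed units m/s² (exponents m: 1, s: -2) do not match the derived units kg·m²/s² (exponents kg: 1, m: 2, s: -2), so the claim is incorrect.

Answer: No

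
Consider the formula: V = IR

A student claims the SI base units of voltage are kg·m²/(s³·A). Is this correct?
Units of each symbol in V = IR:
  I (current): A
  R (resistance, in ohms): kg·m²/(s³·A²)

Multiplying the contributions: [A] · [kg·m²/(s³·A²)]
Adding exponents of each base unit: kg: 1, m: 2, s: -3, A: -1
SI base units of voltage: kg·m²/(s³·A)

The claimed units kg·m²/(s³·A) match the derived units, so the claim is correct.

Answer: Yes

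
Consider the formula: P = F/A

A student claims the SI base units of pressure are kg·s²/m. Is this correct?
Units of each symbol in P = F/A:
  F (force): kg·m/s²
  A (area): m²  → in the denominator, contributes 1/m²

Multiplying the contributions: [kg·m/s²] · [1/m²]
Adding exponents of each base unit: kg: 1, m: -1, s: -2
SI base units of pressure: kg/(m·s²)

The claimed units kg·s²/m (exponents kg: 1, m: -1, s: 2) do not match the derived units kg/(m·s²) (exponents kg: 1, m: -1, s: -2), so the claim is incorrect.

Answer: No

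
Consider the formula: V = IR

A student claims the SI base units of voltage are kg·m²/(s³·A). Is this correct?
Units of each symbol in V = IR:
  I (current): A
  R (resistance, in ohms): kg·m²/(s³·A²)

Multiplying the contributions: [A] · [kg·m²/(s³·A²)]
Adding exponents of each base unit: kg: 1, m: 2, s: -3, A: -1
SI base units of voltage: kg·m²/(s³·A)

The claimed units kg·m²/(s³·A) match the derived units, so the claim is correct.

Answer: Yes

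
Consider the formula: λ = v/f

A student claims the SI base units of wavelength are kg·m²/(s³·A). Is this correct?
Units of each symbol in λ = v/f:
  v (wave speed): m/s
  f (frequency): 1/s  → in the denominator, contributes s

Multiplying the contributions: [m/s] · [s]
Adding exponents of each base unit: m: 1
SI base units of wavelength: m

The claimed units kg·m²/(s³·A) (exponents kg: 1, m: 2, s: -3, A: -1) do not match the derived units m (exponents m: 1), so the claim is incorrect.

Answer: No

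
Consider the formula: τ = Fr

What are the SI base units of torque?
Units of each symbol in τ = Fr:
  F (force): kg·m/s²
  r (lever arm): m

Multiplying the contributions: [kg·m/s²] · [m]
Adding exponents of each base unit: kg: 1, m: 2, s: -2
SI base units of torque: kg·m²/s²

Answer: kg·m²/s²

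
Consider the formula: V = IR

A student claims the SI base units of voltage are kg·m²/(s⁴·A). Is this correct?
Units of each symbol in V = IR:
  I (current): A
  R (resistance, in ohms): kg·m²/(s³·A²)

Multiplying the contributions: [A] · [kg·m²/(s³·A²)]
Adding exponents of each base unit: kg: 1, m: 2, s: -3, A: -1
SI base units of voltage: kg·m²/(s³·A)

The claimed units kg·m²/(s⁴·A) (exponents kg: 1, m: 2, s: -4, A: -1) do not match the derived units kg·m²/(s³·A) (exponents kg: 1, m: 2, s: -3, A: -1), so the claim is incorrect.

Answer: No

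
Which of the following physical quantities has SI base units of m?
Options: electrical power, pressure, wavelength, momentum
Checking the SI base units of each option:
  electrical power (P = IV): kg·m²/s³  ✗
  pressure (P = F/A): kg/(m·s²)  ✗
  wavelength (λ = v/f): m  ✓ matches
  momentum (p = mv): kg·m/s  ✗

Only wavelength has units m.

Answer: wavelength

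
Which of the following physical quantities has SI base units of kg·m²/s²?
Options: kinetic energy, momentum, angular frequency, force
Checking the SI base units of each option:
  kinetic energy (E = ½mv²): kg·m²/s²  ✓ matches
  momentum (p = mv): kg·m/s  ✗
  angular frequency (ω = 2πf): 1/s  ✗
  force (F = ma): kg·m/s²  ✗

Only kinetic energy has units kg·m²/s².

Answer: kinetic energy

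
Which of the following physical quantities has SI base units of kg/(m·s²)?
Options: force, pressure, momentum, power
Checking the SI base units of each option:
  force (F = ma): kg·m/s²  ✗
  pressure (P = F/A): kg/(m·s²)  ✓ matches
  momentum (p = mv): kg·m/s  ✗
  power (P = W/t): kg·m²/s³  ✗

Only pressure has units kg/(m·s²).

Answer: pressure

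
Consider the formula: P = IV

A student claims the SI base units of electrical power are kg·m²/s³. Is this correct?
Units of each symbol in P = IV:
  I (current): A
  V (voltage, in volts): kg·m²/(s³·A)

Multiplying the contributions: [A] · [kg·m²/(s³·A)]
Adding exponents of each base unit: kg: 1, m: 2, s: -3
SI base units of electrical power: kg·m²/s³

The claimed units kg·m²/s³ match the derived units, so the claim is correct.

Answer: Yes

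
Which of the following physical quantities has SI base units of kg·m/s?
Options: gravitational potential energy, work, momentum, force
Checking the SI base units of each option:
  gravitational potential energy (U = -GMm/r): kg·m²/s²  ✗
  work (W = Fd): kg·m²/s²  ✗
  momentum (p = mv): kg·m/s  ✓ matches
  force (F = ma): kg·m/s²  ✗

Only momentum has units kg·m/s.

Answer: momentum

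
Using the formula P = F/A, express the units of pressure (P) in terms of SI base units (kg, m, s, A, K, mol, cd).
Units of each symbol in P = F/A:
  F (force): kg·m/s²
  A (area): m²  → in the denominator, contributes 1/m²

Multiplying the contributions: [kg·m/s²] · [1/m²]
Adding exponents of each base unit: kg: 1, m: -1, s: -2
SI base units of pressure: kg/(m·s²)

Answer: kg/(m·s²)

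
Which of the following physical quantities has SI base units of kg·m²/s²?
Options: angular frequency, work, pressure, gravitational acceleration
Checking the SI base units of each option:
  angular frequency (ω = 2πf): 1/s  ✗
  work (W = Fd): kg·m²/s²  ✓ matches
  pressure (P = F/A): kg/(m·s²)  ✗
  gravitational acceleration (g = GM/r²): m/s²  ✗

Only work has units kg·m²/s².

Answer: work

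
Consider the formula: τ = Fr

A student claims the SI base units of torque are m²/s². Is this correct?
Units of each symbol in τ = Fr:
  F (force): kg·m/s²
  r (lever arm): m

Multiplying the contributions: [kg·m/s²] · [m]
Adding exponents of each base unit: kg: 1, m: 2, s: -2
SI base units of torque: kg·m²/s²

The claimed units m²/s² (exponents m: 2, s: -2) do not match the derived units kg·m²/s² (exponents kg: 1, m: 2, s: -2), so the claim is incorrect.

Answer: No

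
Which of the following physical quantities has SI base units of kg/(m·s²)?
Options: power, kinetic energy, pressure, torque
Checking the SI base units of each option:
  power (P = W/t): kg·m²/s³  ✗
  kinetic energy (E = ½mv²): kg·m²/s²  ✗
  pressure (P = F/A): kg/(m·s²)  ✓ matches
  torque (τ = Fr): kg·m²/s²  ✗

Only pressure has units kg/(m·s²).

Answer: pressure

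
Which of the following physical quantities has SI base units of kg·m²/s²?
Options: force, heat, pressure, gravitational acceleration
Checking the SI base units of each option:
  force (F = ma): kg·m/s²  ✗
  heat (Q = mcΔT): kg·m²/s²  ✓ matches
  pressure (P = F/A): kg/(m·s²)  ✗
  gravitational acceleration (g = GM/r²): m/s²  ✗

Only heat has units kg·m²/s².

Answer: heat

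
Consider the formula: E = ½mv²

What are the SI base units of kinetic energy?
Units of each symbol in E = ½mv²:
  m (mass): kg
  v (speed): m/s  → to the power 2, contributes m²/s²
  The factor ½ is dimensionless.

Multiplying the contributions: [kg] · [m²/s²]
Adding exponents of each base unit: kg: 1, m: 2, s: -2
SI base units of kinetic energy: kg·m²/s²

Answer: kg·m²/s²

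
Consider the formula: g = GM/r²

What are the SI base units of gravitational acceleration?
Units of each symbol in g = GM/r²:
  G (gravitational constant): m³/(kg·s²)
  M (mass): kg
  r (distance): m  → to the power 2 in the denominator, contributes 1/m²

Multiplying the contributions: [m³/(kg·s²)] · [kg] · [1/m²]
Adding exponents of each base unit: m: 1, s: -2
SI base units of gravitational acceleration: m/s²

Answer: m/s²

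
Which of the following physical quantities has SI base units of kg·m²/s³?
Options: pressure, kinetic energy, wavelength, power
Checking the SI base units of each option:
  pressure (P = F/A): kg/(m·s²)  ✗
  kinetic energy (E = ½mv²): kg·m²/s²  ✗
  wavelength (λ = v/f): m  ✗
  power (P = W/t): kg·m²/s³  ✓ matches

Only power has units kg·m²/s³.

Answer: power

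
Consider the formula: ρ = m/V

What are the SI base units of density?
Units of each symbol in ρ = m/V:
  m (mass): kg
  V (volume): m³  → in the denominator, contributes 1/m³

Multiplying the contributions: [kg] · [1/m³]
Adding exponents of each base unit: kg: 1, m: -3
SI base units of density: kg/m³

Answer: kg/m³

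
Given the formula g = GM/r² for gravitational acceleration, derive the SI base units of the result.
Units of each symbol in g = GM/r²:
  G (gravitational constant): m³/(kg·s²)
  M (mass): kg
  r (distance): m  → to the power 2 in the denominator, contributes 1/m²

Multiplying the contributions: [m³/(kg·s²)] · [kg] · [1/m²]
Adding exponents of each base unit: m: 1, s: -2
SI base units of gravitational acceleration: m/s²

Answer: m/s²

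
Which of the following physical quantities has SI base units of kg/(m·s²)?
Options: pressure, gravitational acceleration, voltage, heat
Checking the SI base units of each option:
  pressure (P = F/A): kg/(m·s²)  ✓ matches
  gravitational acceleration (g = GM/r²): m/s²  ✗
  voltage (V = IR): kg·m²/(s³·A)  ✗
  heat (Q = mcΔT): kg·m²/s²  ✗

Only pressure has units kg/(m·s²).

Answer: pressure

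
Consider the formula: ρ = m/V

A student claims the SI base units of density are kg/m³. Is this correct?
Units of each symbol in ρ = m/V:
  m (mass): kg
  V (volume): m³  → in the denominator, contributes 1/m³

Multiplying the contributions: [kg] · [1/m³]
Adding exponents of each base unit: kg: 1, m: -3
SI base units of density: kg/m³

The claimed units kg/m³ match the derived units, so the claim is correct.

Answer: Yes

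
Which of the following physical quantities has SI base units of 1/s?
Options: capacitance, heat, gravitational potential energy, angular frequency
Checking the SI base units of each option:
  capacitance (C = Q/V): s⁴·A²/(kg·m²)  ✗
  heat (Q = mcΔT): kg·m²/s²  ✗
  gravitational potential energy (U = -GMm/r): kg·m²/s²  ✗
  angular frequency (ω = 2πf): 1/s  ✓ matches

Only angular frequency has units 1/s.

Answer: angular frequency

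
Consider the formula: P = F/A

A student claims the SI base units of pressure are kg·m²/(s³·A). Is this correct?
Units of each symbol in P = F/A:
  F (force): kg·m/s²
  A (area): m²  → in the denominator, contributes 1/m²

Multiplying the contributions: [kg·m/s²] · [1/m²]
Adding exponents of each base unit: kg: 1, m: -1, s: -2
SI base units of pressure: kg/(m·s²)

The claimed units kg·m²/(s³·A) (exponents kg: 1, m: 2, s: -3, A: -1) do not match the derived units kg/(m·s²) (exponents kg: 1, m: -1, s: -2), so the claim is incorrect.

Answer: No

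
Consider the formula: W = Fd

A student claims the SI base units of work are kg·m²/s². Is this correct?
Units of each symbol in W = Fd:
  F (force): kg·m/s²
  d (displacement): m

Multiplying the contributions: [kg·m/s²] · [m]
Adding exponents of each base unit: kg: 1, m: 2, s: -2
SI base units of work: kg·m²/s²

The claimed units kg·m²/s² match the derived units, so the claim is correct.

Answer: Yes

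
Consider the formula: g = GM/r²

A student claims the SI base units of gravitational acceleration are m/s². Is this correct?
Units of each symbol in g = GM/r²:
  G (gravitational constant): m³/(kg·s²)
  M (mass): kg
  r (distance): m  → to the power 2 in the denominator, contributes 1/m²

Multiplying the contributions: [m³/(kg·s²)] · [kg] · [1/m²]
Adding exponents of each base unit: m: 1, s: -2
SI base units of gravitational acceleration: m/s²

The claimed units m/s² match the derived units, so the claim is correct.

Answer: Yes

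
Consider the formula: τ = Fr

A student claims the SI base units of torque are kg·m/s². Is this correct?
Units of each symbol in τ = Fr:
  F (force): kg·m/s²
  r (lever arm): m

Multiplying the contributions: [kg·m/s²] · [m]
Adding exponents of each base unit: kg: 1, m: 2, s: -2
SI base units of torque: kg·m²/s²

The claimed units kg·m/s² (exponents kg: 1, m: 1, s: -2) do not match the derived units kg·m²/s² (exponents kg: 1, m: 2, s: -2), so the claim is incorrect.

Answer: No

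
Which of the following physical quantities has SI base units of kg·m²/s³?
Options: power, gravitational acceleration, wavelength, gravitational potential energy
Checking the SI base units of each option:
  power (P = W/t): kg·m²/s³  ✓ matches
  gravitational acceleration (g = GM/r²): m/s²  ✗
  wavelength (λ = v/f): m  ✗
  gravitational potential energy (U = -GMm/r): kg·m²/s²  ✗

Only power has units kg·m²/s³.

Answer: power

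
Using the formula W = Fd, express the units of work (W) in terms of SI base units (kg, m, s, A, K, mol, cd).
Units of each symbol in W = Fd:
  F (force): kg·m/s²
  d (displacement): m

Multiplying the contributions: [kg·m/s²] · [m]
Adding exponents of each base unit: kg: 1, m: 2, s: -2
SI base units of work: kg·m²/s²

Answer: kg·m²/s²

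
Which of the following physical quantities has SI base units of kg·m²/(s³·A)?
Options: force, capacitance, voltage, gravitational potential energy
Checking the SI base units of each option:
  force (F = ma): kg·m/s²  ✗
  capacitance (C = Q/V): s⁴·A²/(kg·m²)  ✗
  voltage (V = IR): kg·m²/(s³·A)  ✓ matches
  gravitational potential energy (U = -GMm/r): kg·m²/s²  ✗

Only voltage has units kg·m²/(s³·A).

Answer: voltage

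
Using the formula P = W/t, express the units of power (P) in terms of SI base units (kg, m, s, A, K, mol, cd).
Units of each symbol in P = W/t:
  W (work): kg·m²/s²
  t (time): s  → in the denominator, contributes 1/s

Multiplying the contributions: [kg·m²/s²] · [1/s]
Adding exponents of each base unit: kg: 1, m: 2, s: -3
SI base units of power: kg·m²/s³

Answer: kg·m²/s³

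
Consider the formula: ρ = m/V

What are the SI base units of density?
Units of each symbol in ρ = m/V:
  m (mass): kg
  V (volume): m³  → in the denominator, contributes 1/m³

Multiplying the contributions: [kg] · [1/m³]
Adding exponents of each base unit: kg: 1, m: -3
SI base units of density: kg/m³

Answer: kg/m³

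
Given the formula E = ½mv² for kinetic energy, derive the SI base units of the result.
Units of each symbol in E = ½mv²:
  m (mass): kg
  v (speed): m/s  → to the power 2, contributes m²/s²
  The factor ½ is dimensionless.

Multiplying the contributions: [kg] · [m²/s²]
Adding exponents of each base unit: kg: 1, m: 2, s: -2
SI base units of kinetic energy: kg·m²/s²

Answer: kg·m²/s²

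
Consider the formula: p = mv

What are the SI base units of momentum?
Units of each symbol in p = mv:
  m (mass): kg
  v (velocity): m/s

Multiplying the contributions: [kg] · [m/s]
Adding exponents of each base unit: kg: 1, m: 1, s: -1
SI base units of momentum: kg·m/s

Answer: kg·m/s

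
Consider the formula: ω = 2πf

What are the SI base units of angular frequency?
Units of each symbol in ω = 2πf:
  f (frequency): 1/s
  The factor 2π is dimensionless.

Multiplying the contributions: [1/s]
Adding exponents of each base unit: s: -1
SI base units of angular frequency: 1/s

Answer: 1/s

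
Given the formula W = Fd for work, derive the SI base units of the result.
Units of each symbol in W = Fd:
  F (force): kg·m/s²
  d (displacement): m

Multiplying the contributions: [kg·m/s²] · [m]
Adding exponents of each base unit: kg: 1, m: 2, s: -2
SI base units of work: kg·m²/s²

Answer: kg·m²/s²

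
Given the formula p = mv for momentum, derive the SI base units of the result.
Units of each symbol in p = mv:
  m (mass): kg
  v (velocity): m/s

Multiplying the contributions: [kg] · [m/s]
Adding exponents of each base unit: kg: 1, m: 1, s: -1
SI base units of momentum: kg·m/s

Answer: kg·m/s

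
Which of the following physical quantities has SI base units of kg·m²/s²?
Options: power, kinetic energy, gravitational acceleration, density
Checking the SI base units of each option:
  power (P = W/t): kg·m²/s³  ✗
  kinetic energy (E = ½mv²): kg·m²/s²  ✓ matches
  gravitational acceleration (g = GM/r²): m/s²  ✗
  density (ρ = m/V): kg/m³  ✗

Only kinetic energy has units kg·m²/s².

Answer: kinetic energy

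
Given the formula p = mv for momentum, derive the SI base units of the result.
Units of each symbol in p = mv:
  m (mass): kg
  v (velocity): m/s

Multiplying the contributions: [kg] · [m/s]
Adding exponents of each base unit: kg: 1, m: 1, s: -1
SI base units of momentum: kg·m/s

Answer: kg·m/s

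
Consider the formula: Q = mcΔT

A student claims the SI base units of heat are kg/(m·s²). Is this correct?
Units of each symbol in Q = mcΔT:
  m (mass): kg
  c (specific heat capacity, in J/(kg·K)): m²/(s²·K)
  ΔT (temperature change): K

Multiplying the contributions: [kg] · [m²/(s²·K)] · [K]
Adding exponents of each base unit: kg: 1, m: 2, s: -2
SI base units of heat: kg·m²/s²

The claimed units kg/(m·s²) (exponents kg: 1, m: -1, s: -2) do not match the derived units kg·m²/s² (exponents kg: 1, m: 2, s: -2), so the claim is incorrect.

Answer: No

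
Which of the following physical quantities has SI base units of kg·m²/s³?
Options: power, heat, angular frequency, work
Checking the SI base units of each option:
  power (P = W/t): kg·m²/s³  ✓ matches
  heat (Q = mcΔT): kg·m²/s²  ✗
  angular frequency (ω = 2πf): 1/s  ✗
  work (W = Fd): kg·m²/s²  ✗

Only power has units kg·m²/s³.

Answer: power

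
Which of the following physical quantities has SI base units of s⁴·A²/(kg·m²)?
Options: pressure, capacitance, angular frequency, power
Checking the SI base units of each option:
  pressure (P = F/A): kg/(m·s²)  ✗
  capacitance (C = Q/V): s⁴·A²/(kg·m²)  ✓ matches
  angular frequency (ω = 2πf): 1/s  ✗
  power (P = W/t): kg·m²/s³  ✗

Only capacitance has units s⁴·A²/(kg·m²).

Answer: capacitance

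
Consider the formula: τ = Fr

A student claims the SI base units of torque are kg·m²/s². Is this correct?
Units of each symbol in τ = Fr:
  F (force): kg·m/s²
  r (lever arm): m

Multiplying the contributions: [kg·m/s²] · [m]
Adding exponents of each base unit: kg: 1, m: 2, s: -2
SI base units of torque: kg·m²/s²

The claimed units kg·m²/s² match the derived units, so the claim is correct.

Answer: Yes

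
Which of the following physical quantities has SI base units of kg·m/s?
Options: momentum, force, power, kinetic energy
Checking the SI base units of each option:
  momentum (p = mv): kg·m/s  ✓ matches
  force (F = ma): kg·m/s²  ✗
  power (P = W/t): kg·m²/s³  ✗
  kinetic energy (E = ½mv²): kg·m²/s²  ✗

Only momentum has units kg·m/s.

Answer: momentum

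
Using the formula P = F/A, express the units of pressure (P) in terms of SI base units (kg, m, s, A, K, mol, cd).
Units of each symbol in P = F/A:
  F (force): kg·m/s²
  A (area): m²  → in the denominator, contributes 1/m²

Multiplying the contributions: [kg·m/s²] · [1/m²]
Adding exponents of each base unit: kg: 1, m: -1, s: -2
SI base units of pressure: kg/(m·s²)

Answer: kg/(m·s²)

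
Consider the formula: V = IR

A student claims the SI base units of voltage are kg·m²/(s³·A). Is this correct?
Units of each symbol in V = IR:
  I (current): A
  R (resistance, in ohms): kg·m²/(s³·A²)

Multiplying the contributions: [A] · [kg·m²/(s³·A²)]
Adding exponents of each base unit: kg: 1, m: 2, s: -3, A: -1
SI base units of voltage: kg·m²/(s³·A)

The claimed units kg·m²/(s³·A) match the derived units, so the claim is correct.

Answer: Yes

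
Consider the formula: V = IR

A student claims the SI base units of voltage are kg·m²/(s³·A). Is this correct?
Units of each symbol in V = IR:
  I (current): A
  R (resistance, in ohms): kg·m²/(s³·A²)

Multiplying the contributions: [A] · [kg·m²/(s³·A²)]
Adding exponents of each base unit: kg: 1, m: 2, s: -3, A: -1
SI base units of voltage: kg·m²/(s³·A)

The claimed units kg·m²/(s³·A) match the derived units, so the claim is correct.

Answer: Yes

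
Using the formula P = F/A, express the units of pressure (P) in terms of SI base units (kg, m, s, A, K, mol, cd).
Units of each symbol in P = F/A:
  F (force): kg·m/s²
  A (area): m²  → in the denominator, contributes 1/m²

Multiplying the contributions: [kg·m/s²] · [1/m²]
Adding exponents of each base unit: kg: 1, m: -1, s: -2
SI base units of pressure: kg/(m·s²)

Answer: kg/(m·s²)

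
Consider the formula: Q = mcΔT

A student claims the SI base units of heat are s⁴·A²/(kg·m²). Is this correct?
Units of each symbol in Q = mcΔT:
  m (mass): kg
  c (specific heat capacity, in J/(kg·K)): m²/(s²·K)
  ΔT (temperature change): K

Multiplying the contributions: [kg] · [m²/(s²·K)] · [K]
Adding exponents of each base unit: kg: 1, m: 2, s: -2
SI base units of heat: kg·m²/s²

The claimed units s⁴·A²/(kg·m²) (exponents kg: -1, m: -2, s: 4, A: 2) do not match the derived units kg·m²/s² (exponents kg: 1, m: 2, s: -2), so the claim is incorrect.

Answer: No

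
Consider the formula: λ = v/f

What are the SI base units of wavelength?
Units of each symbol in λ = v/f:
  v (wave speed): m/s
  f (frequency): 1/s  → in the denominator, contributes s

Multiplying the contributions: [m/s] · [s]
Adding exponents of each base unit: m: 1
SI base units of wavelength: m

Answer: m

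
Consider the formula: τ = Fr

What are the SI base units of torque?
Units of each symbol in τ = Fr:
  F (force): kg·m/s²
  r (lever arm): m

Multiplying the contributions: [kg·m/s²] · [m]
Adding exponents of each base unit: kg: 1, m: 2, s: -2
SI base units of torque: kg·m²/s²

Answer: kg·m²/s²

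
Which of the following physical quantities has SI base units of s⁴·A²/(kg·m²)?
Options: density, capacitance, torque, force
Checking the SI base units of each option:
  density (ρ = m/V): kg/m³  ✗
  capacitance (C = Q/V): s⁴·A²/(kg·m²)  ✓ matches
  torque (τ = Fr): kg·m²/s²  ✗
  force (F = ma): kg·m/s²  ✗

Only capacitance has units s⁴·A²/(kg·m²).

Answer: capacitance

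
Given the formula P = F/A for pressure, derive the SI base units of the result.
Units of each symbol in P = F/A:
  F (force): kg·m/s²
  A (area): m²  → in the denominator, contributes 1/m²

Multiplying the contributions: [kg·m/s²] · [1/m²]
Adding exponents of each base unit: kg: 1, m: -1, s: -2
SI base units of pressure: kg/(m·s²)

Answer: kg/(m·s²)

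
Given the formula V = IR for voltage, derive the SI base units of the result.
Units of each symbol in V = IR:
  I (current): A
  R (resistance, in ohms): kg·m²/(s³·A²)

Multiplying the contributions: [A] · [kg·m²/(s³·A²)]
Adding exponents of each base unit: kg: 1, m: 2, s: -3, A: -1
SI base units of voltage: kg·m²/(s³·A)

Answer: kg·m²/(s³·A)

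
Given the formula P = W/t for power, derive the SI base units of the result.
Units of each symbol in P = W/t:
  W (work): kg·m²/s²
  t (time): s  → in the denominator, contributes 1/s

Multiplying the contributions: [kg·m²/s²] · [1/s]
Adding exponents of each base unit: kg: 1, m: 2, s: -3
SI base units of power: kg·m²/s³

Answer: kg·m²/s³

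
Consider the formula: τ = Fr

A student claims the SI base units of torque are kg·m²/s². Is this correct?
Units of each symbol in τ = Fr:
  F (force): kg·m/s²
  r (lever arm): m

Multiplying the contributions: [kg·m/s²] · [m]
Adding exponents of each base unit: kg: 1, m: 2, s: -2
SI base units of torque: kg·m²/s²

The claimed units kg·m²/s² match the derived units, so the claim is correct.

Answer: Yes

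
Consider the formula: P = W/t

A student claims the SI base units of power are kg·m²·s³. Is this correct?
Units of each symbol in P = W/t:
  W (work): kg·m²/s²
  t (time): s  → in the denominator, contributes 1/s

Multiplying the contributions: [kg·m²/s²] · [1/s]
Adding exponents of each base unit: kg: 1, m: 2, s: -3
SI base units of power: kg·m²/s³

The claimed units kg·m²·s³ (exponents kg: 1, m: 2, s: 3) do not match the derived units kg·m²/s³ (exponents kg: 1, m: 2, s: -3), so the claim is incorrect.

Answer: No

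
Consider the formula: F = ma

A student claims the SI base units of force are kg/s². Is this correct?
Units of each symbol in F = ma:
  m (mass): kg
  a (acceleration): m/s²

Multiplying the contributions: [kg] · [m/s²]
Adding exponents of each base unit: kg: 1, m: 1, s: -2
SI base units of force: kg·m/s²

The claimed units kg/s² (exponents kg: 1, s: -2) do not match the derived units kg·m/s² (exponents kg: 1, m: 1, s: -2), so the claim is incorrect.

Answer: No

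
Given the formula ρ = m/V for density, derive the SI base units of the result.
Units of each symbol in ρ = m/V:
  m (mass): kg
  V (volume): m³  → in the denominator, contributes 1/m³

Multiplying the contributions: [kg] · [1/m³]
Adding exponents of each base unit: kg: 1, m: -3
SI base units of density: kg/m³

Answer: kg/m³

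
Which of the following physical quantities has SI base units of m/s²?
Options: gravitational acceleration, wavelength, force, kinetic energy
Checking the SI base units of each option:
  gravitational acceleration (g = GM/r²): m/s²  ✓ matches
  wavelength (λ = v/f): m  ✗
  force (F = ma): kg·m/s²  ✗
  kinetic energy (E = ½mv²): kg·m²/s²  ✗

Only gravitational acceleration has units m/s².

Answer: gravitational acceleration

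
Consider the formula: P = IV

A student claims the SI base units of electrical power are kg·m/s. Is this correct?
Units of each symbol in P = IV:
  I (current): A
  V (voltage, in volts): kg·m²/(s³·A)

Multiplying the contributions: [A] · [kg·m²/(s³·A)]
Adding exponents of each base unit: kg: 1, m: 2, s: -3
SI base units of electrical power: kg·m²/s³

The claimed units kg·m/s (exponents kg: 1, m: 1, s: -1) do not match the derived units kg·m²/s³ (exponents kg: 1, m: 2, s: -3), so the claim is incorrect.

Answer: No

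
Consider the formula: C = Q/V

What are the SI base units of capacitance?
Units of each symbol in C = Q/V:
  Q (charge, in coulombs): s·A
  V (voltage, in volts): kg·m²/(s³·A)  → in the denominator, contributes s³·A/(kg·m²)

Multiplying the contributions: [s·A] · [s³·A/(kg·m²)]
Adding exponents of each base unit: kg: -1, m: -2, s: 4, A: 2
SI base units of capacitance: s⁴·A²/(kg·m²)

Answer: s⁴·A²/(kg·m²)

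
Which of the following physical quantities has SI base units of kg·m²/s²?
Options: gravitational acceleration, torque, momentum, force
Checking the SI base units of each option:
  gravitational acceleration (g = GM/r²): m/s²  ✗
  torque (τ = Fr): kg·m²/s²  ✓ matches
  momentum (p = mv): kg·m/s  ✗
  force (F = ma): kg·m/s²  ✗

Only torque has units kg·m²/s².

Answer: torque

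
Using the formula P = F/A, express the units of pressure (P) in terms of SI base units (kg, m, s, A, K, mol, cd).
Units of each symbol in P = F/A:
  F (force): kg·m/s²
  A (area): m²  → in the denominator, contributes 1/m²

Multiplying the contributions: [kg·m/s²] · [1/m²]
Adding exponents of each base unit: kg: 1, m: -1, s: -2
SI base units of pressure: kg/(m·s²)

Answer: kg/(m·s²)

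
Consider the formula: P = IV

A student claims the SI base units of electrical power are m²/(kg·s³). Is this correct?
Units of each symbol in P = IV:
  I (current): A
  V (voltage, in volts): kg·m²/(s³·A)

Multiplying the contributions: [A] · [kg·m²/(s³·A)]
Adding exponents of each base unit: kg: 1, m: 2, s: -3
SI base units of electrical power: kg·m²/s³

The claimed units m²/(kg·s³) (exponents kg: -1, m: 2, s: -3) do not match the derived units kg·m²/s³ (exponents kg: 1, m: 2, s: -3), so the claim is incorrect.

Answer: No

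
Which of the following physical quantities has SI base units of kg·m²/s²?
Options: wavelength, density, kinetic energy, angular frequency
Checking the SI base units of each option:
  wavelength (λ = v/f): m  ✗
  density (ρ = m/V): kg/m³  ✗
  kinetic energy (E = ½mv²): kg·m²/s²  ✓ matches
  angular frequency (ω = 2πf): 1/s  ✗

Only kinetic energy has units kg·m²/s².

Answer: kinetic energy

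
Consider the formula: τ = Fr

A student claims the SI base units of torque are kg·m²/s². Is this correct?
Units of each symbol in τ = Fr:
  F (force): kg·m/s²
  r (lever arm): m

Multiplying the contributions: [kg·m/s²] · [m]
Adding exponents of each base unit: kg: 1, m: 2, s: -2
SI base units of torque: kg·m²/s²

The claimed units kg·m²/s² match the derived units, so the claim is correct.

Answer: Yes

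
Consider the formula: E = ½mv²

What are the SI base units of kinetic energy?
Units of each symbol in E = ½mv²:
  m (mass): kg
  v (speed): m/s  → to the power 2, contributes m²/s²
  The factor ½ is dimensionless.

Multiplying the contributions: [kg] · [m²/s²]
Adding exponents of each base unit: kg: 1, m: 2, s: -2
SI base units of kinetic energy: kg·m²/s²

Answer: kg·m²/s²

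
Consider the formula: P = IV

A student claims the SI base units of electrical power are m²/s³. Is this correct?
Units of each symbol in P = IV:
  I (current): A
  V (voltage, in volts): kg·m²/(s³·A)

Multiplying the contributions: [A] · [kg·m²/(s³·A)]
Adding exponents of each base unit: kg: 1, m: 2, s: -3
SI base units of electrical power: kg·m²/s³

The claimed units m²/s³ (exponents m: 2, s: -3) do not match the derived units kg·m²/s³ (exponents kg: 1, m: 2, s: -3), so the claim is incorrect.

Answer: No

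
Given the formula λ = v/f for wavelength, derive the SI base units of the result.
Units of each symbol in λ = v/f:
  v (wave speed): m/s
  f (frequency): 1/s  → in the denominator, contributes s

Multiplying the contributions: [m/s] · [s]
Adding exponents of each base unit: m: 1
SI base units of wavelength: m

Answer: m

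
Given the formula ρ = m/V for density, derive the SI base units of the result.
Units of each symbol in ρ = m/V:
  m (mass): kg
  V (volume): m³  → in the denominator, contributes 1/m³

Multiplying the contributions: [kg] · [1/m³]
Adding exponents of each base unit: kg: 1, m: -3
SI base units of density: kg/m³

Answer: kg/m³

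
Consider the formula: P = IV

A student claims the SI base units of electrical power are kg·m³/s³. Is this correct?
Units of each symbol in P = IV:
  I (current): A
  V (voltage, in volts): kg·m²/(s³·A)

Multiplying the contributions: [A] · [kg·m²/(s³·A)]
Adding exponents of each base unit: kg: 1, m: 2, s: -3
SI base units of electrical power: kg·m²/s³

The claimed units kg·m³/s³ (exponents kg: 1, m: 3, s: -3) do not match the derived units kg·m²/s³ (exponents kg: 1, m: 2, s: -3), so the claim is incorrect.

Answer: No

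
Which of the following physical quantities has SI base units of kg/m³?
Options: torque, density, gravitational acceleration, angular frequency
Checking the SI base units of each option:
  torque (τ = Fr): kg·m²/s²  ✗
  density (ρ = m/V): kg/m³  ✓ matches
  gravitational acceleration (g = GM/r²): m/s²  ✗
  angular frequency (ω = 2πf): 1/s  ✗

Only density has units kg/m³.

Answer: density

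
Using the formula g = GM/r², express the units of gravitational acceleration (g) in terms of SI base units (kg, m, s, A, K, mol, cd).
Units of each symbol in g = GM/r²:
  G (gravitational constant): m³/(kg·s²)
  M (mass): kg
  r (distance): m  → to the power 2 in the denominator, contributes 1/m²

Multiplying the contributions: [m³/(kg·s²)] · [kg] · [1/m²]
Adding exponents of each base unit: m: 1, s: -2
SI base units of gravitational acceleration: m/s²

Answer: m/s²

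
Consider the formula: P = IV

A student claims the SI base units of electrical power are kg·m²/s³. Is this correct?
Units of each symbol in P = IV:
  I (current): A
  V (voltage, in volts): kg·m²/(s³·A)

Multiplying the contributions: [A] · [kg·m²/(s³·A)]
Adding exponents of each base unit: kg: 1, m: 2, s: -3
SI base units of electrical power: kg·m²/s³

The claimed units kg·m²/s³ match the derived units, so the claim is correct.

Answer: Yes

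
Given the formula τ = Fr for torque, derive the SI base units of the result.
Units of each symbol in τ = Fr:
  F (force): kg·m/s²
  r (lever arm): m

Multiplying the contributions: [kg·m/s²] · [m]
Adding exponents of each base unit: kg: 1, m: 2, s: -2
SI base units of torque: kg·m²/s²

Answer: kg·m²/s²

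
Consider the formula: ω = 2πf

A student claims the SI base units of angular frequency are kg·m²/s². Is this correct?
Units of each symbol in ω = 2πf:
  f (frequency): 1/s
  The factor 2π is dimensionless.

Multiplying the contributions: [1/s]
Adding exponents of each base unit: s: -1
SI base units of angular frequency: 1/s

The claimed units kg·m²/s² (exponents kg: 1, m: 2, s: -2) do not match the derived units 1/s (exponents s: -1), so the claim is incorrect.

Answer: No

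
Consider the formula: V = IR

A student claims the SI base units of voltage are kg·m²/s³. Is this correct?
Units of each symbol in V = IR:
  I (current): A
  R (resistance, in ohms): kg·m²/(s³·A²)

Multiplying the contributions: [A] · [kg·m²/(s³·A²)]
Adding exponents of each base unit: kg: 1, m: 2, s: -3, A: -1
SI base units of voltage: kg·m²/(s³·A)

The claimed units kg·m²/s³ (exponents kg: 1, m: 2, s: -3) do not match the derived units kg·m²/(s³·A) (exponents kg: 1, m: 2, s: -3, A: -1), so the claim is incorrect.

Answer: No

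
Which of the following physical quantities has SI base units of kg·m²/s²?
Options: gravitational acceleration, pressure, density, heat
Checking the SI base units of each option:
  gravitational acceleration (g = GM/r²): m/s²  ✗
  pressure (P = F/A): kg/(m·s²)  ✗
  density (ρ = m/V): kg/m³  ✗
  heat (Q = mcΔT): kg·m²/s²  ✓ matches

Only heat has units kg·m²/s².

Answer: heat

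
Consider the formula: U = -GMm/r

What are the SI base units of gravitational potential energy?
Units of each symbol in U = -GMm/r:
  G (gravitational constant): m³/(kg·s²)
  M (mass): kg
  m (mass): kg
  r (distance): m  → in the denominator, contributes 1/m
  The minus sign does not affect the units.

Multiplying the contributions: [m³/(kg·s²)] · [kg] · [kg] · [1/m]
Adding exponents of each base unit: kg: 1, m: 2, s: -2
SI base units of gravitational potential energy: kg·m²/s²

Answer: kg·m²/s²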